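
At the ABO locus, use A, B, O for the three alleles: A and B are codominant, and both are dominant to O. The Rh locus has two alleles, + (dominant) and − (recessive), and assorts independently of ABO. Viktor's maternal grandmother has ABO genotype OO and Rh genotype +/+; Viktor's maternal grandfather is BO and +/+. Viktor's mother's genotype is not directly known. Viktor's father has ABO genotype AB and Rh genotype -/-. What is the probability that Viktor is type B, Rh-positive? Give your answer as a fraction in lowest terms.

Viktor's mother's ABO genotype from OO × BO: 1/2 BO, 1/2 OO.
Crossing each possibility with the father AB and summing P(type B): 1/2·1/2 + 1/2·1/2 = 1/2.
Similarly for Rh via the mother's Rh distribution: P(Rh+) = 1.
Independent loci: 1/2 × 1 = 1/2.

1/2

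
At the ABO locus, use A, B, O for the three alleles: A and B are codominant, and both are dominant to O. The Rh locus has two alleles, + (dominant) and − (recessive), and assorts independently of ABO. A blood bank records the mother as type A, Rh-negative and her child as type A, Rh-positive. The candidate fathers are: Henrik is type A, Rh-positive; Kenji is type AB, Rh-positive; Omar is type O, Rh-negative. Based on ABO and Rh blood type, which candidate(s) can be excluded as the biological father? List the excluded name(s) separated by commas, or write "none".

Omar

A candidate is excluded only if no genotype consistent with his phenotype could produce a type A, Rh-positive child with a type A, Rh-negative mother.
Omar (type O, Rh-): no genotype consistent with that phenotype can produce a type-A Rh+ child with a type-A mother.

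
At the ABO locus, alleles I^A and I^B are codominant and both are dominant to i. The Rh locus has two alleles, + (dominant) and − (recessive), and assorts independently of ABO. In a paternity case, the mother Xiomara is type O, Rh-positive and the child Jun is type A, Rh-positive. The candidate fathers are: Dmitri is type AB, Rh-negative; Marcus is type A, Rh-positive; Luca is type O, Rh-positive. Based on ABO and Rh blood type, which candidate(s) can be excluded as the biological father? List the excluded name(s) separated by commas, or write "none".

A candidate is excluded only if no genotype consistent with his phenotype could produce a type A, Rh-positive child with a type O, Rh-positive mother.
Luca (type O, Rh+): no genotype consistent with that phenotype can produce a type-A Rh+ child with a type-O mother.

Luca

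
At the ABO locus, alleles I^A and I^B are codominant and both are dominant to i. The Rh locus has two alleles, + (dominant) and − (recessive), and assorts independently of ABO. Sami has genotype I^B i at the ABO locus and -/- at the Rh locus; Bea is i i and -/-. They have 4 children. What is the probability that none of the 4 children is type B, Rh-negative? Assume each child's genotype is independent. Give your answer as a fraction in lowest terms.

ABO cross I^B i × i i → 1/2 O, 1/2 B.
Rh cross -/- × -/- → 1 Rh-; so P(type B, Rh-negative) = 1/2 × 1 = 1/2 per child.
P(not type B, Rh-negative) = 1/2 for one child; (1/2)^4 = 1/16.

1/16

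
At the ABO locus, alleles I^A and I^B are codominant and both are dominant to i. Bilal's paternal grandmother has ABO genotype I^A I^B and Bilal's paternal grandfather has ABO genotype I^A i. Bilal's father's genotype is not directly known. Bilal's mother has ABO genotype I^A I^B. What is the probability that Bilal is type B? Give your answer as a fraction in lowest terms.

Bilal's father's ABO genotype from I^A I^B × I^A i: 1/4 I^A I^A, 1/4 I^A I^B, 1/4 I^A i, 1/4 I^B i.
Crossing each possibility with the mother I^A I^B and summing P(type B): 1/4·0 + 1/4·1/4 + 1/4·1/4 + 1/4·1/2 = 1/4.

1/4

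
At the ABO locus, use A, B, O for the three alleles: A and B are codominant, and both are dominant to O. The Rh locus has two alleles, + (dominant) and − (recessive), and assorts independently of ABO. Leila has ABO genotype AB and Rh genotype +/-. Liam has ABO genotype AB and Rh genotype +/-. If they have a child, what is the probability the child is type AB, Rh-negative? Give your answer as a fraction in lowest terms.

1/8

ABO cross AB × AB → offspring phenotypes: 1/4 A, 1/4 B, 1/2 AB.
Rh cross +/- × +/- → 3/4 Rh+, 1/4 Rh-.
Independent loci: P(type AB, Rh-negative) = 1/2 × 1/4 = 1/8.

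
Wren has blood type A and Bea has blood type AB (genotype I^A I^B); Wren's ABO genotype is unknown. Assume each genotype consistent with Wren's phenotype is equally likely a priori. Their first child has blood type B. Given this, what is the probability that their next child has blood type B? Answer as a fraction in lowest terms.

Possible genotypes: Wren ∈ {I^A I^A, I^A i}; Bea ∈ {I^A I^B}.
Weight each parental genotype pair by prior × P(type-B child):
  I^A i × I^A I^B: posterior weight 1; P(next child type B) = 1/4.
Weighted sum = 1/4.

1/4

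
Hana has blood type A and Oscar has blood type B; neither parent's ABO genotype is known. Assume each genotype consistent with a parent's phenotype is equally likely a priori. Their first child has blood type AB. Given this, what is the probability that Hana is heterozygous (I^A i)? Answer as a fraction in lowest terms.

Possible genotypes: Hana ∈ {I^A I^A, I^A i}; Oscar ∈ {I^B I^B, I^B i}.
Weight each parental genotype pair by prior × P(type-AB child):
  I^A I^A × I^B I^B: posterior weight 4/9.
  I^A I^A × I^B i: posterior weight 2/9.
  I^A i × I^B I^B: posterior weight 2/9.
  I^A i × I^B i: posterior weight 1/9.
Sum the posterior weight over pairs where Hana is I^A i: 1/3.

1/3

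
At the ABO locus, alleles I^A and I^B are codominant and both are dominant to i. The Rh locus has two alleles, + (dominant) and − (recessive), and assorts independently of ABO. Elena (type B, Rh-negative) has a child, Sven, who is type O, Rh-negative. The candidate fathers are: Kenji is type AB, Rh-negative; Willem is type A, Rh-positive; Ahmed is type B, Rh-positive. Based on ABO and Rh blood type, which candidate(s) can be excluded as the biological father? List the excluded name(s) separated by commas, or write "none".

Kenji

A candidate is excluded only if no genotype consistent with his phenotype could produce a type O, Rh-negative child with a type B, Rh-negative mother.
Kenji (type AB, Rh-): no genotype consistent with that phenotype can produce a type-O Rh- child with a type-B mother.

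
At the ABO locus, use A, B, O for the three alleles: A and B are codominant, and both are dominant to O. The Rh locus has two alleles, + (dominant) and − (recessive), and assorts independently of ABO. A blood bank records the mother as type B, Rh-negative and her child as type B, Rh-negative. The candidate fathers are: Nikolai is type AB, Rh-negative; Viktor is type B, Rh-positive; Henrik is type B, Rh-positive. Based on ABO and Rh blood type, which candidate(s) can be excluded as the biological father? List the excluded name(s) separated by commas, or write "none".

none

A candidate is excluded only if no genotype consistent with his phenotype could produce a type B, Rh-negative child with a type B, Rh-negative mother.
Every candidate has at least one consistent genotype combination, so none can be excluded.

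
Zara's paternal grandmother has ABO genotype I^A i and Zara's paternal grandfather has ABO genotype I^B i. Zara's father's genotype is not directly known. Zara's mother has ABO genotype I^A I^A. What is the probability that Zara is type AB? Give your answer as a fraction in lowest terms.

Zara's father's ABO genotype from I^A i × I^B i: 1/4 I^A I^B, 1/4 I^A i, 1/4 I^B i, 1/4 i i.
Crossing each possibility with the mother I^A I^A and summing P(type AB): 1/4·1/2 + 1/4·0 + 1/4·1/2 + 1/4·0 = 1/4.

1/4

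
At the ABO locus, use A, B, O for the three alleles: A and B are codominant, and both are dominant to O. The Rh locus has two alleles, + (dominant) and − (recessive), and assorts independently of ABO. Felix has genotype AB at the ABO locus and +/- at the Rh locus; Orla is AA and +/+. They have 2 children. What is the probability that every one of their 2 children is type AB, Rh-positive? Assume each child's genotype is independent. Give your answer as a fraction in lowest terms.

1/4

ABO cross AB × AA → 1/2 A, 1/2 AB.
Rh cross +/- × +/+ → 1 Rh+; so P(type AB, Rh-positive) = 1/2 × 1 = 1/2 per child.
All 2 independent: (1/2)^2 = 1/4.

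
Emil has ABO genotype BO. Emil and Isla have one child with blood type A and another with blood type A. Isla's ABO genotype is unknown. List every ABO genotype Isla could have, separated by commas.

AA, AB, AO

For each candidate genotype of Isla, check whether crossing it with BO can produce every observed child phenotype.
  AA → possible child types {A, AB} ✓
  AB → possible child types {A, B, AB} ✓
  AO → possible child types {O, A, B, AB} ✓
  BB → possible child types {B} ✗
  BO → possible child types {O, B} ✗
  OO → possible child types {O, B} ✗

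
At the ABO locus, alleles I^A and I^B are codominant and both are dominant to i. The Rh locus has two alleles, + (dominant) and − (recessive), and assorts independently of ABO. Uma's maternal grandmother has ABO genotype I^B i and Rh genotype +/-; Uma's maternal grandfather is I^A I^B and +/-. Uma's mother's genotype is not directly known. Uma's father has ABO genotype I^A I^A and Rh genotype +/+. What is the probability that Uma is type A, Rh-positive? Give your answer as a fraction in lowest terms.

Uma's mother's ABO genotype from I^B i × I^A I^B: 1/4 I^A I^B, 1/4 I^A i, 1/4 I^B I^B, 1/4 I^B i.
Crossing each possibility with the father I^A I^A and summing P(type A): 1/4·1/2 + 1/4·1 + 1/4·0 + 1/4·1/2 = 1/2.
Similarly for Rh via the mother's Rh distribution: P(Rh+) = 1.
Independent loci: 1/2 × 1 = 1/2.

1/2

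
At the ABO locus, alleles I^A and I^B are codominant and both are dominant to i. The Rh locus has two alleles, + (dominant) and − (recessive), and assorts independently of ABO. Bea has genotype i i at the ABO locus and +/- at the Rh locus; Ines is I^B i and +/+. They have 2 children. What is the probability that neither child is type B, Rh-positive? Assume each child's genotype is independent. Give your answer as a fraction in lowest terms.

1/4

ABO cross i i × I^B i → 1/2 O, 1/2 B.
Rh cross +/- × +/+ → 1 Rh+; so P(type B, Rh-positive) = 1/2 × 1 = 1/2 per child.
P(not type B, Rh-positive) = 1/2 for one child; (1/2)^2 = 1/4.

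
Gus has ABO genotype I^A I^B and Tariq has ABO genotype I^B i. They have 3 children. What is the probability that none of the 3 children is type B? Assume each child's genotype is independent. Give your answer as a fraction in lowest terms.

1/8

ABO cross I^A I^B × I^B i → 1/4 A, 1/2 B, 1/4 AB.
So P(type B) = 1/2 per child.
P(not type B) = 1/2 for one child; (1/2)^3 = 1/8.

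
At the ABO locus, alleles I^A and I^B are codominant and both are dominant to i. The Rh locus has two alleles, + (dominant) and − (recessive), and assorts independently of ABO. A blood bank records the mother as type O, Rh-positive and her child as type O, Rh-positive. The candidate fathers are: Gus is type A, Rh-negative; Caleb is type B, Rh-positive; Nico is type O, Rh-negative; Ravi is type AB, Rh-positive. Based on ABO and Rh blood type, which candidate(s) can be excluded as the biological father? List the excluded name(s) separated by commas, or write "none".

Ravi

A candidate is excluded only if no genotype consistent with his phenotype could produce a type O, Rh-positive child with a type O, Rh-positive mother.
Ravi (type AB, Rh+): no genotype consistent with that phenotype can produce a type-O Rh+ child with a type-O mother.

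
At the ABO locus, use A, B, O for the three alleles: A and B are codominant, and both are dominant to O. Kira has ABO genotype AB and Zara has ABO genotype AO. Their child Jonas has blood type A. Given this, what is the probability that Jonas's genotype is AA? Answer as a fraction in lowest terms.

1/2

Cross AB × AO → 1/4 AA, 1/4 AB, 1/4 AO, 1/4 BO.
Type-A genotypes among offspring: AA (1/4), AO (1/4); total 1/2.
P(AA | type A) = (1/4) / (1/2) = 1/2.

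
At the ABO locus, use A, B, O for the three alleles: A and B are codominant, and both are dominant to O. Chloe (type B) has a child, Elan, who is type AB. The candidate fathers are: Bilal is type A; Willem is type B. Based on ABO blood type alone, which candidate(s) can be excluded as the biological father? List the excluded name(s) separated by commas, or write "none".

Willem

A candidate is excluded only if no genotype consistent with his phenotype could produce a type AB child with a type B mother.
Willem (type B): no genotype consistent with that phenotype can produce a type-AB child with a type-B mother.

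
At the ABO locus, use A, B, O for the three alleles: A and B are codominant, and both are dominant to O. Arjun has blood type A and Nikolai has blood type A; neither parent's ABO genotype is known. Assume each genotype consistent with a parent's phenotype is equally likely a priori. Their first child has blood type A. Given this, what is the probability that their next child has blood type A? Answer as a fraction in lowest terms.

Possible genotypes: Arjun ∈ {AA, AO}; Nikolai ∈ {AA, AO}.
Weight each parental genotype pair by prior × P(type-A child):
  AA × AA: posterior weight 4/15; P(next child type A) = 1.
  AA × AO: posterior weight 4/15; P(next child type A) = 1.
  AO × AA: posterior weight 4/15; P(next child type A) = 1.
  AO × AO: posterior weight 1/5; P(next child type A) = 3/4.
Weighted sum = 19/20.

19/20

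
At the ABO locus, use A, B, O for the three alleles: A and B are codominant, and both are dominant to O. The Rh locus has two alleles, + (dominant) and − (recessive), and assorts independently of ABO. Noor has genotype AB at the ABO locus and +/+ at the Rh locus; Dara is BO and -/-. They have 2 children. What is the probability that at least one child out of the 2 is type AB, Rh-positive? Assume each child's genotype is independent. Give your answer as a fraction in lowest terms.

7/16

ABO cross AB × BO → 1/4 A, 1/2 B, 1/4 AB.
Rh cross +/+ × -/- → 1 Rh+; so P(type AB, Rh-positive) = 1/4 × 1 = 1/4 per child.
P(none) = (3/4)^2 = 9/16; P(at least one) = 1 − 9/16 = 7/16.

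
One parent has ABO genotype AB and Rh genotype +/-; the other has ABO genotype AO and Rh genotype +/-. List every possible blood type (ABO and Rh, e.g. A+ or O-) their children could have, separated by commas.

A+, A-, B+, B-, AB+, AB-

Gametes from AB × AO give offspring ABO genotypes AA, AB, AO, BO, i.e. phenotypes A, B, AB.
Rh cross +/- × +/- → phenotypes Rh+, Rh-.
Combining independently: A+, A-, B+, B-, AB+, AB-.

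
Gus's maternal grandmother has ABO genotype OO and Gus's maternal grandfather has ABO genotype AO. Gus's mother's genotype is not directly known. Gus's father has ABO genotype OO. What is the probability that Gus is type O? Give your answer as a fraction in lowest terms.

3/4

Gus's mother's ABO genotype from OO × AO: 1/2 AO, 1/2 OO.
Crossing each possibility with the father OO and summing P(type O): 1/2·1/2 + 1/2·1 = 3/4.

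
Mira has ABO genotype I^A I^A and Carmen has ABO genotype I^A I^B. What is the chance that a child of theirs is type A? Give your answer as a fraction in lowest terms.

ABO cross I^A I^A × I^A I^B → offspring phenotypes: 1/2 A, 1/2 AB.
So P(type A) = 1/2.

1/2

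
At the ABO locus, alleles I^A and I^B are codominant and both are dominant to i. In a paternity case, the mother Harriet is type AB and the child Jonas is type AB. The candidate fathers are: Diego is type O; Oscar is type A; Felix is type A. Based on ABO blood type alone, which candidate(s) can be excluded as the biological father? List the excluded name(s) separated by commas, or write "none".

A candidate is excluded only if no genotype consistent with his phenotype could produce a type AB child with a type AB mother.
Diego (type O): no genotype consistent with that phenotype can produce a type-AB child with a type-AB mother.

Diego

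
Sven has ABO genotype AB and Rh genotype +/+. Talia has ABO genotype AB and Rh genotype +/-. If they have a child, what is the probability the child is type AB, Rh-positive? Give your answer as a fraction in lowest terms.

1/2

ABO cross AB × AB → offspring phenotypes: 1/4 A, 1/4 B, 1/2 AB.
Rh cross +/+ × +/- → 1 Rh+.
Independent loci: P(type AB, Rh-positive) = 1/2 × 1 = 1/2.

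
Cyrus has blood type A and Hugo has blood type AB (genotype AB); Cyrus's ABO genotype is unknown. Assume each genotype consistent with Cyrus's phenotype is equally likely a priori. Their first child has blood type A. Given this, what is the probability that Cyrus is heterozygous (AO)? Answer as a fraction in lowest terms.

1/2

Possible genotypes: Cyrus ∈ {AA, AO}; Hugo ∈ {AB}.
Weight each parental genotype pair by prior × P(type-A child):
  AA × AB: posterior weight 1/2.
  AO × AB: posterior weight 1/2.
Sum the posterior weight over pairs where Cyrus is AO: 1/2.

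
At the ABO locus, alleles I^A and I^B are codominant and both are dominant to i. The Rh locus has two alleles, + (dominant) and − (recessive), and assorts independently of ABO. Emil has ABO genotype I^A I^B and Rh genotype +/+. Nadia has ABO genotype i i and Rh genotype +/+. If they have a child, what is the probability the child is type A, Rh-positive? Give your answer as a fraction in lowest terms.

1/2

ABO cross I^A I^B × i i → offspring phenotypes: 1/2 A, 1/2 B.
Rh cross +/+ × +/+ → 1 Rh+.
Independent loci: P(type A, Rh-positive) = 1/2 × 1 = 1/2.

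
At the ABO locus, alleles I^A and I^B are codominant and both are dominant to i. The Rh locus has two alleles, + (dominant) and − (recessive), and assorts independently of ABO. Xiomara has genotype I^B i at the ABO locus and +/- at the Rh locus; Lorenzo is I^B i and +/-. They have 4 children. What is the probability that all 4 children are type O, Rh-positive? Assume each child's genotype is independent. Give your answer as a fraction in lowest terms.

81/65536

ABO cross I^B i × I^B i → 1/4 O, 3/4 B.
Rh cross +/- × +/- → 3/4 Rh+, 1/4 Rh-; so P(type O, Rh-positive) = 1/4 × 3/4 = 3/16 per child.
All 4 independent: (3/16)^4 = 81/65536.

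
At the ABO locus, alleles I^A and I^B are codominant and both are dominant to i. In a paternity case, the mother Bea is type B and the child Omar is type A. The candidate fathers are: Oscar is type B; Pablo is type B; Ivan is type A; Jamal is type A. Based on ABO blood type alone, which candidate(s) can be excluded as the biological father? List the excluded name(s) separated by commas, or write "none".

A candidate is excluded only if no genotype consistent with his phenotype could produce a type A child with a type B mother.
Oscar (type B): no genotype consistent with that phenotype can produce a type-A child with a type-B mother.
Pablo (type B): no genotype consistent with that phenotype can produce a type-A child with a type-B mother.

Oscar, Pablo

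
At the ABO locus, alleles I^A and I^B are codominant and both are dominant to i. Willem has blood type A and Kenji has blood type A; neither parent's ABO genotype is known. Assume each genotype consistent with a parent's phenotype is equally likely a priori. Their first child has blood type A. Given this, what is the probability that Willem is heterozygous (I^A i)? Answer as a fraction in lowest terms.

Possible genotypes: Willem ∈ {I^A I^A, I^A i}; Kenji ∈ {I^A I^A, I^A i}.
Weight each parental genotype pair by prior × P(type-A child):
  I^A I^A × I^A I^A: posterior weight 4/15.
  I^A I^A × I^A i: posterior weight 4/15.
  I^A i × I^A I^A: posterior weight 4/15.
  I^A i × I^A i: posterior weight 1/5.
Sum the posterior weight over pairs where Willem is I^A i: 7/15.

7/15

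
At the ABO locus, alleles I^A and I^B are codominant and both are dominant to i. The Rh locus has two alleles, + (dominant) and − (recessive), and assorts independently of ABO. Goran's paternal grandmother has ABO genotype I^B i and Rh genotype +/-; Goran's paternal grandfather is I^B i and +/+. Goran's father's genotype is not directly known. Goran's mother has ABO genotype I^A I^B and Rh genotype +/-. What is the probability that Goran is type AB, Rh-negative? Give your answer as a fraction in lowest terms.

1/32

Goran's father's ABO genotype from I^B i × I^B i: 1/4 I^B I^B, 1/2 I^B i, 1/4 i i.
Crossing each possibility with the mother I^A I^B and summing P(type AB): 1/4·1/2 + 1/2·1/4 + 1/4·0 = 1/4.
Similarly for Rh via the father's Rh distribution: P(Rh-) = 1/8.
Independent loci: 1/4 × 1/8 = 1/32.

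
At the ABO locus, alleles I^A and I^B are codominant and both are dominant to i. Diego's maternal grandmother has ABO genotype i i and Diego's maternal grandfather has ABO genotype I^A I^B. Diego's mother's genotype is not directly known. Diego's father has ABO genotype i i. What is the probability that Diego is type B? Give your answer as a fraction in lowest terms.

Diego's mother's ABO genotype from i i × I^A I^B: 1/2 I^A i, 1/2 I^B i.
Crossing each possibility with the father i i and summing P(type B): 1/2·0 + 1/2·1/2 = 1/4.

1/4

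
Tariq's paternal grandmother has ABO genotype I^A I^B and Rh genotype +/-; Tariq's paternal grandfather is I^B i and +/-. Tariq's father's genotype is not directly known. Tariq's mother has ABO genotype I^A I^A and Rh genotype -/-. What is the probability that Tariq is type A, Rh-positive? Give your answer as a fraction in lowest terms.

Tariq's father's ABO genotype from I^A I^B × I^B i: 1/4 I^A I^B, 1/4 I^A i, 1/4 I^B I^B, 1/4 I^B i.
Crossing each possibility with the mother I^A I^A and summing P(type A): 1/4·1/2 + 1/4·1 + 1/4·0 + 1/4·1/2 = 1/2.
Similarly for Rh via the father's Rh distribution: P(Rh+) = 1/2.
Independent loci: 1/2 × 1/2 = 1/4.

1/4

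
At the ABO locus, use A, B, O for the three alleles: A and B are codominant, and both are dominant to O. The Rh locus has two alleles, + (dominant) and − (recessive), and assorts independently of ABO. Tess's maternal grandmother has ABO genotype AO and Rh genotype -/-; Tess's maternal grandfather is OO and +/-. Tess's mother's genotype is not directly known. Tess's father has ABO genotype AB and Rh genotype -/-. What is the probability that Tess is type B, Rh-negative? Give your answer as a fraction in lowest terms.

9/32

Tess's mother's ABO genotype from AO × OO: 1/2 AO, 1/2 OO.
Crossing each possibility with the father AB and summing P(type B): 1/2·1/4 + 1/2·1/2 = 3/8.
Similarly for Rh via the mother's Rh distribution: P(Rh-) = 3/4.
Independent loci: 3/8 × 3/4 = 9/32.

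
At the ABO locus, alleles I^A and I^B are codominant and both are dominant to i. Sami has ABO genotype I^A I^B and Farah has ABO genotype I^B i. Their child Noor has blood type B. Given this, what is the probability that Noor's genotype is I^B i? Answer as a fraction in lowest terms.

1/2

Cross I^A I^B × I^B i → 1/4 I^A I^B, 1/4 I^A i, 1/4 I^B I^B, 1/4 I^B i.
Type-B genotypes among offspring: I^B I^B (1/4), I^B i (1/4); total 1/2.
P(I^B i | type B) = (1/4) / (1/2) = 1/2.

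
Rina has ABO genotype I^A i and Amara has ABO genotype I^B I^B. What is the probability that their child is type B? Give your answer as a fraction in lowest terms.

1/2

ABO cross I^A i × I^B I^B → offspring phenotypes: 1/2 B, 1/2 AB.
So P(type B) = 1/2.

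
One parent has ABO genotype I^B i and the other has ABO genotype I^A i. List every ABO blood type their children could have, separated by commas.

Gametes from I^B i × I^A i give offspring ABO genotypes I^A I^B, I^A i, I^B i, i i, i.e. phenotypes O, A, B, AB.

O, A, B, AB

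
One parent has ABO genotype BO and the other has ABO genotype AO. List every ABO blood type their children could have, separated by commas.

Gametes from BO × AO give offspring ABO genotypes AB, AO, BO, OO, i.e. phenotypes O, A, B, AB.

O, A, B, AB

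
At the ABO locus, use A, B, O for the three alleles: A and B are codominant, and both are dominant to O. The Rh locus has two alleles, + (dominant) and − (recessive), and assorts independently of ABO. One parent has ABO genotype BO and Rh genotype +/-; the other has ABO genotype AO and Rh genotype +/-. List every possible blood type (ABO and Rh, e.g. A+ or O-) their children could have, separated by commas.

O+, O-, A+, A-, B+, B-, AB+, AB-

Gametes from BO × AO give offspring ABO genotypes AB, AO, BO, OO, i.e. phenotypes O, A, B, AB.
Rh cross +/- × +/- → phenotypes Rh+, Rh-.
Combining independently: O+, O-, A+, A-, B+, B-, AB+, AB-.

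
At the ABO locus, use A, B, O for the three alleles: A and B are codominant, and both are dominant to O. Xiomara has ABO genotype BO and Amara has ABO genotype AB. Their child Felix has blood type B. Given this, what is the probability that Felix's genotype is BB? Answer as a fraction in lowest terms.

Cross BO × AB → 1/4 AB, 1/4 AO, 1/4 BB, 1/4 BO.
Type-B genotypes among offspring: BB (1/4), BO (1/4); total 1/2.
P(BB | type B) = (1/4) / (1/2) = 1/2.

1/2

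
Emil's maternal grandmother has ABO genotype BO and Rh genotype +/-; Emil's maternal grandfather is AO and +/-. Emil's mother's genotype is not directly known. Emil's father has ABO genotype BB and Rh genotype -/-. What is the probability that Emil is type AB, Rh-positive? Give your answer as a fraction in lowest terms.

1/8

Emil's mother's ABO genotype from BO × AO: 1/4 AB, 1/4 AO, 1/4 BO, 1/4 OO.
Crossing each possibility with the father BB and summing P(type AB): 1/4·1/2 + 1/4·1/2 + 1/4·0 + 1/4·0 = 1/4.
Similarly for Rh via the mother's Rh distribution: P(Rh+) = 1/2.
Independent loci: 1/4 × 1/2 = 1/8.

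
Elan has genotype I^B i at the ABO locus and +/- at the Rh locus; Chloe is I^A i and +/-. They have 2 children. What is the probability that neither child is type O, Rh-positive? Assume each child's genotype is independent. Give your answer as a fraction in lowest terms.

ABO cross I^B i × I^A i → 1/4 O, 1/4 A, 1/4 B, 1/4 AB.
Rh cross +/- × +/- → 3/4 Rh+, 1/4 Rh-; so P(type O, Rh-positive) = 1/4 × 3/4 = 3/16 per child.
P(not type O, Rh-positive) = 13/16 for one child; (13/16)^2 = 169/256.

169/256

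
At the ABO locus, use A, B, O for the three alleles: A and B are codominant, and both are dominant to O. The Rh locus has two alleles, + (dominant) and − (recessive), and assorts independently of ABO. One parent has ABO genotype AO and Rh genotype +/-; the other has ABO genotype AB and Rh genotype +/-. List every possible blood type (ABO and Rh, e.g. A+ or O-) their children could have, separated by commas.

A+, A-, B+, B-, AB+, AB-

Gametes from AO × AB give offspring ABO genotypes AA, AB, AO, BO, i.e. phenotypes A, B, AB.
Rh cross +/- × +/- → phenotypes Rh+, Rh-.
Combining independently: A+, A-, B+, B-, AB+, AB-.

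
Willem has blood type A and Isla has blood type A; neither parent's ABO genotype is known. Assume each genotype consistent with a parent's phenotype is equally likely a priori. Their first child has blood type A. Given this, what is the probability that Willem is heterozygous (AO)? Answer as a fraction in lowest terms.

7/15

Possible genotypes: Willem ∈ {AA, AO}; Isla ∈ {AA, AO}.
Weight each parental genotype pair by prior × P(type-A child):
  AA × AA: posterior weight 4/15.
  AA × AO: posterior weight 4/15.
  AO × AA: posterior weight 4/15.
  AO × AO: posterior weight 1/5.
Sum the posterior weight over pairs where Willem is AO: 7/15.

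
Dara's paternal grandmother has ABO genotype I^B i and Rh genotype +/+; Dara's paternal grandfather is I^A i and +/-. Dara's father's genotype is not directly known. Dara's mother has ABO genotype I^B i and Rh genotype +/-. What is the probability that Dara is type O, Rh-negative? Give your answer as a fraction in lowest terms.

1/32

Dara's father's ABO genotype from I^B i × I^A i: 1/4 I^A I^B, 1/4 I^A i, 1/4 I^B i, 1/4 i i.
Crossing each possibility with the mother I^B i and summing P(type O): 1/4·0 + 1/4·1/4 + 1/4·1/4 + 1/4·1/2 = 1/4.
Similarly for Rh via the father's Rh distribution: P(Rh-) = 1/8.
Independent loci: 1/4 × 1/8 = 1/32.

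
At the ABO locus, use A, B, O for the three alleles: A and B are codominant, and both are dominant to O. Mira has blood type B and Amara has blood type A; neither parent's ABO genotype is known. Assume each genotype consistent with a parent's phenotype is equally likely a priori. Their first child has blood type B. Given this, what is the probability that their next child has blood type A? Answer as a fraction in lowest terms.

1/12

Possible genotypes: Mira ∈ {BB, BO}; Amara ∈ {AA, AO}.
Weight each parental genotype pair by prior × P(type-B child):
  BB × AO: posterior weight 2/3; P(next child type A) = 0.
  BO × AO: posterior weight 1/3; P(next child type A) = 1/4.
Weighted sum = 1/12.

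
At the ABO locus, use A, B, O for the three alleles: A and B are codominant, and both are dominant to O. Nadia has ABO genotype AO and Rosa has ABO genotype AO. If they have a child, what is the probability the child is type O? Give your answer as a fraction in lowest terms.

1/4

ABO cross AO × AO → offspring phenotypes: 1/4 O, 3/4 A.
So P(type O) = 1/4.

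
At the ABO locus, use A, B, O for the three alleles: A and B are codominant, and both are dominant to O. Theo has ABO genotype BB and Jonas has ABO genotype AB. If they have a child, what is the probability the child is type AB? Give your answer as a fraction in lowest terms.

ABO cross BB × AB → offspring phenotypes: 1/2 B, 1/2 AB.
So P(type AB) = 1/2.

1/2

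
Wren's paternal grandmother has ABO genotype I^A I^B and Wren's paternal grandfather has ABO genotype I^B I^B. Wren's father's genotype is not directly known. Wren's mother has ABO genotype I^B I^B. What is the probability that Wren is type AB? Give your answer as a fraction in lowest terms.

1/4

Wren's father's ABO genotype from I^A I^B × I^B I^B: 1/2 I^A I^B, 1/2 I^B I^B.
Crossing each possibility with the mother I^B I^B and summing P(type AB): 1/2·1/2 + 1/2·0 = 1/4.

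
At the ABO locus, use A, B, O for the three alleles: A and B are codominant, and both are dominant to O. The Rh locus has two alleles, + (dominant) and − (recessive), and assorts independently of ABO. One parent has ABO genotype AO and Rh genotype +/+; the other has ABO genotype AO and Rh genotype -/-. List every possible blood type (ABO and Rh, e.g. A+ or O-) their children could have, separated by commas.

O+, A+

Gametes from AO × AO give offspring ABO genotypes AA, AO, OO, i.e. phenotypes O, A.
Rh cross +/+ × -/- → phenotypes Rh+.
Combining independently: O+, A+.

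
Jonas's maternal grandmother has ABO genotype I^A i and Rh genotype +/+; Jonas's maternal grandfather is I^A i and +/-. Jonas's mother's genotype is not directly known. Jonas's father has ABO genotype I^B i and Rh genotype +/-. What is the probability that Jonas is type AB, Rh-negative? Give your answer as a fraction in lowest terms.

Jonas's mother's ABO genotype from I^A i × I^A i: 1/4 I^A I^A, 1/2 I^A i, 1/4 i i.
Crossing each possibility with the father I^B i and summing P(type AB): 1/4·1/2 + 1/2·1/4 + 1/4·0 = 1/4.
Similarly for Rh via the mother's Rh distribution: P(Rh-) = 1/8.
Independent loci: 1/4 × 1/8 = 1/32.

1/32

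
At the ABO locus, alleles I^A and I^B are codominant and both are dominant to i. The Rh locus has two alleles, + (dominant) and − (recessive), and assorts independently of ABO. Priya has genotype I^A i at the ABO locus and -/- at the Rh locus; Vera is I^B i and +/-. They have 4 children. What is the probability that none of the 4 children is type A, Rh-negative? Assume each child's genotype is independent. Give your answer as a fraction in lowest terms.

ABO cross I^A i × I^B i → 1/4 O, 1/4 A, 1/4 B, 1/4 AB.
Rh cross -/- × +/- → 1/2 Rh+, 1/2 Rh-; so P(type A, Rh-negative) = 1/4 × 1/2 = 1/8 per child.
P(not type A, Rh-negative) = 7/8 for one child; (7/8)^4 = 2401/4096.

2401/4096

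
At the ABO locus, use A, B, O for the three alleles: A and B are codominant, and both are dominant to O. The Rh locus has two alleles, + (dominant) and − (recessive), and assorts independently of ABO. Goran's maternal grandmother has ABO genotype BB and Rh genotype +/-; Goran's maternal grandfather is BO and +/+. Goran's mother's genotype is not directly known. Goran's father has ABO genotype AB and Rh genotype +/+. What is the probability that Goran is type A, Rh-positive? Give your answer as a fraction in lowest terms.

Goran's mother's ABO genotype from BB × BO: 1/2 BB, 1/2 BO.
Crossing each possibility with the father AB and summing P(type A): 1/2·0 + 1/2·1/4 = 1/8.
Similarly for Rh via the mother's Rh distribution: P(Rh+) = 1.
Independent loci: 1/8 × 1 = 1/8.

1/8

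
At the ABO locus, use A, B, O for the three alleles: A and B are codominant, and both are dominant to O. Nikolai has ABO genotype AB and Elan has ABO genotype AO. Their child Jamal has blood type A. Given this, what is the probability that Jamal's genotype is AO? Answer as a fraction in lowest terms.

Cross AB × AO → 1/4 AA, 1/4 AB, 1/4 AO, 1/4 BO.
Type-A genotypes among offspring: AA (1/4), AO (1/4); total 1/2.
P(AO | type A) = (1/4) / (1/2) = 1/2.

1/2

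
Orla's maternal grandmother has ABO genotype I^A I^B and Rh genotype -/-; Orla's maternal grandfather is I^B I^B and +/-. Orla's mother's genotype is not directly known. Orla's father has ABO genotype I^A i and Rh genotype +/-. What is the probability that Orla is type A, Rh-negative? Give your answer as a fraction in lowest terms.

3/32

Orla's mother's ABO genotype from I^A I^B × I^B I^B: 1/2 I^A I^B, 1/2 I^B I^B.
Crossing each possibility with the father I^A i and summing P(type A): 1/2·1/2 + 1/2·0 = 1/4.
Similarly for Rh via the mother's Rh distribution: P(Rh-) = 3/8.
Independent loci: 1/4 × 3/8 = 3/32.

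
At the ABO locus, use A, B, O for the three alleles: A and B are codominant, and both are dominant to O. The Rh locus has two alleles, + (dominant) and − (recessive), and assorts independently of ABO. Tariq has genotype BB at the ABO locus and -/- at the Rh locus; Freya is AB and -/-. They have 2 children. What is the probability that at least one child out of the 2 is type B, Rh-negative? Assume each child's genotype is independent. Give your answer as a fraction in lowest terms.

3/4

ABO cross BB × AB → 1/2 B, 1/2 AB.
Rh cross -/- × -/- → 1 Rh-; so P(type B, Rh-negative) = 1/2 × 1 = 1/2 per child.
P(none) = (1/2)^2 = 1/4; P(at least one) = 1 − 1/4 = 3/4.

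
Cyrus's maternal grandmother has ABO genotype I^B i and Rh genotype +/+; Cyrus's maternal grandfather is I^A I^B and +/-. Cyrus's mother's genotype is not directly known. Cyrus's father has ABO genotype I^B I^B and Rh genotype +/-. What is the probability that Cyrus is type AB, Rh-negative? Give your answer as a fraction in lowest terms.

Cyrus's mother's ABO genotype from I^B i × I^A I^B: 1/4 I^A I^B, 1/4 I^A i, 1/4 I^B I^B, 1/4 I^B i.
Crossing each possibility with the father I^B I^B and summing P(type AB): 1/4·1/2 + 1/4·1/2 + 1/4·0 + 1/4·0 = 1/4.
Similarly for Rh via the mother's Rh distribution: P(Rh-) = 1/8.
Independent loci: 1/4 × 1/8 = 1/32.

1/32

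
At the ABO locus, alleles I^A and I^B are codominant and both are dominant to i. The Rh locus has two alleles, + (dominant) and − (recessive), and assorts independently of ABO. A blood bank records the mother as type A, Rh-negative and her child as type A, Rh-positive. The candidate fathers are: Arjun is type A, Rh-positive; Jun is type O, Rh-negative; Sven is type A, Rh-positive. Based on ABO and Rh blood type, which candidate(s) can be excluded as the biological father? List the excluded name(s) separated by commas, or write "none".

A candidate is excluded only if no genotype consistent with his phenotype could produce a type A, Rh-positive child with a type A, Rh-negative mother.
Jun (type O, Rh-): no genotype consistent with that phenotype can produce a type-A Rh+ child with a type-A mother.

Jun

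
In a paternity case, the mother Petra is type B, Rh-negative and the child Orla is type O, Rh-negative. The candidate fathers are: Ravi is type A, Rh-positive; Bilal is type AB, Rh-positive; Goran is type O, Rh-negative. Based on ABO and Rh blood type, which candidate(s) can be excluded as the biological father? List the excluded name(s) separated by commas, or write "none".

Bilal

A candidate is excluded only if no genotype consistent with his phenotype could produce a type O, Rh-negative child with a type B, Rh-negative mother.
Bilal (type AB, Rh+): no genotype consistent with that phenotype can produce a type-O Rh- child with a type-B mother.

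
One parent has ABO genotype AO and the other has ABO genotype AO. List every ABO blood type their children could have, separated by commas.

Gametes from AO × AO give offspring ABO genotypes AA, AO, OO, i.e. phenotypes O, A.

O, A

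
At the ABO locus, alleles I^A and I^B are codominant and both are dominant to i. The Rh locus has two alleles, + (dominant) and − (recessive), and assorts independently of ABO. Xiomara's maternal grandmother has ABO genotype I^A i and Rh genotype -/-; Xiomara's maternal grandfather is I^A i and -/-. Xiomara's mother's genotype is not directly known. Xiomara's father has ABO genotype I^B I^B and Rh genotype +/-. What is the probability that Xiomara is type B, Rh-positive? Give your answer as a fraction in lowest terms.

Xiomara's mother's ABO genotype from I^A i × I^A i: 1/4 I^A I^A, 1/2 I^A i, 1/4 i i.
Crossing each possibility with the father I^B I^B and summing P(type B): 1/4·0 + 1/2·1/2 + 1/4·1 = 1/2.
Similarly for Rh via the mother's Rh distribution: P(Rh+) = 1/2.
Independent loci: 1/2 × 1/2 = 1/4.

1/4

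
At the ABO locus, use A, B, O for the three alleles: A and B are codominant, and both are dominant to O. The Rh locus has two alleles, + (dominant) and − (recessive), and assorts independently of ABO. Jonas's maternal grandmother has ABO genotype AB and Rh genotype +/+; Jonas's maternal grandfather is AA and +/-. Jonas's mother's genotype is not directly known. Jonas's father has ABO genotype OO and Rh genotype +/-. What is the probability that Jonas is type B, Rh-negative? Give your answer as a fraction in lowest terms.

Jonas's mother's ABO genotype from AB × AA: 1/2 AA, 1/2 AB.
Crossing each possibility with the father OO and summing P(type B): 1/2·0 + 1/2·1/2 = 1/4.
Similarly for Rh via the mother's Rh distribution: P(Rh-) = 1/8.
Independent loci: 1/4 × 1/8 = 1/32.

1/32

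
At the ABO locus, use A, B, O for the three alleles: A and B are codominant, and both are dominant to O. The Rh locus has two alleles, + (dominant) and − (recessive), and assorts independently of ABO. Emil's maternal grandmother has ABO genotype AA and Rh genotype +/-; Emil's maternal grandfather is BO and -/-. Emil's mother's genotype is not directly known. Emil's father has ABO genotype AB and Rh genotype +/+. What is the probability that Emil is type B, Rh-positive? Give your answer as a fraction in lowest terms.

Emil's mother's ABO genotype from AA × BO: 1/2 AB, 1/2 AO.
Crossing each possibility with the father AB and summing P(type B): 1/2·1/4 + 1/2·1/4 = 1/4.
Similarly for Rh via the mother's Rh distribution: P(Rh+) = 1.
Independent loci: 1/4 × 1 = 1/4.

1/4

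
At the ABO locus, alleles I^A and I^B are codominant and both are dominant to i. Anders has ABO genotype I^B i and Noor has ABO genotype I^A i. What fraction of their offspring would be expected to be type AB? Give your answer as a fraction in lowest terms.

ABO cross I^B i × I^A i → offspring phenotypes: 1/4 O, 1/4 A, 1/4 B, 1/4 AB.
So P(type AB) = 1/4.

1/4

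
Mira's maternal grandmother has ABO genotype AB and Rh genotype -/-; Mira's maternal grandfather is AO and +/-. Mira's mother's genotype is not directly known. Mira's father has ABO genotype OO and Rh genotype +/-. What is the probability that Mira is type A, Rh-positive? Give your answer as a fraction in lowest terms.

5/16

Mira's mother's ABO genotype from AB × AO: 1/4 AA, 1/4 AB, 1/4 AO, 1/4 BO.
Crossing each possibility with the father OO and summing P(type A): 1/4·1 + 1/4·1/2 + 1/4·1/2 + 1/4·0 = 1/2.
Similarly for Rh via the mother's Rh distribution: P(Rh+) = 5/8.
Independent loci: 1/2 × 5/8 = 5/16.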